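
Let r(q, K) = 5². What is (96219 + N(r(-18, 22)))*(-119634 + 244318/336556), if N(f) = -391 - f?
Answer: -1928672282253679/168278 ≈ -1.1461e+10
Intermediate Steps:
r(q, K) = 25
(96219 + N(r(-18, 22)))*(-119634 + 244318/336556) = (96219 + (-391 - 1*25))*(-119634 + 244318/336556) = (96219 + (-391 - 25))*(-119634 + 244318*(1/336556)) = (96219 - 416)*(-119634 + 122159/168278) = 95803*(-20131648093/168278) = -1928672282253679/168278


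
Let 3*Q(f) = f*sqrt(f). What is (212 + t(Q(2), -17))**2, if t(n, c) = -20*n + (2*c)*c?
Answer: 5620100/9 - 63200*sqrt(2)/3 ≈ 5.9466e+5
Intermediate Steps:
Q(f) = f**(3/2)/3 (Q(f) = (f*sqrt(f))/3 = f**(3/2)/3)
t(n, c) = -20*n + 2*c**2
(212 + t(Q(2), -17))**2 = (212 + (-20*2**(3/2)/3 + 2*(-17)**2))**2 = (212 + (-20*2*sqrt(2)/3 + 2*289))**2 = (212 + (-40*sqrt(2)/3 + 578))**2 = (212 + (578 - 40*sqrt(2)/3))**2 = (790 - 40*sqrt(2)/3)**2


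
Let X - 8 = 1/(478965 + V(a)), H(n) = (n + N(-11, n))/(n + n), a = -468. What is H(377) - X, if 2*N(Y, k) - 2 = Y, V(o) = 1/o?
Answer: -2537218157205/338026673452 ≈ -7.5060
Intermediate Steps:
N(Y, k) = 1 + Y/2
H(n) = (-9/2 + n)/(2*n) (H(n) = (n + (1 + (1/2)*(-11)))/(n + n) = (n + (1 - 11/2))/((2*n)) = (n - 9/2)*(1/(2*n)) = (-9/2 + n)*(1/(2*n)) = (-9/2 + n)/(2*n))
X = 1793245420/224155619 (X = 8 + 1/(478965 + 1/(-468)) = 8 + 1/(478965 - 1/468) = 8 + 1/(224155619/468) = 8 + 468/224155619 = 1793245420/224155619 ≈ 8.0000)
H(377) - X = (1/4)*(-9 + 2*377)/377 - 1*1793245420/224155619 = (1/4)*(1/377)*(-9 + 754) - 1793245420/224155619 = (1/4)*(1/377)*745 - 1793245420/224155619 = 745/1508 - 1793245420/224155619 = -2537218157205/338026673452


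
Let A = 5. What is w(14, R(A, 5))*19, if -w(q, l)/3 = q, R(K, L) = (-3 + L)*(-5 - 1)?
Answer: -798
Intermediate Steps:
R(K, L) = 18 - 6*L (R(K, L) = (-3 + L)*(-6) = 18 - 6*L)
w(q, l) = -3*q
w(14, R(A, 5))*19 = -3*14*19 = -42*19 = -798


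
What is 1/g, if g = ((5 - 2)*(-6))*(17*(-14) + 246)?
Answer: -1/144 ≈ -0.0069444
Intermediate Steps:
g = -144 (g = (3*(-6))*(-238 + 246) = -18*8 = -144)
1/g = 1/(-144) = -1/144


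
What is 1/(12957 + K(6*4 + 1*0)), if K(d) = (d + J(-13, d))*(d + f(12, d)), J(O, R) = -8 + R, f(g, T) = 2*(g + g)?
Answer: 1/15837 ≈ 6.3143e-5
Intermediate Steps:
f(g, T) = 4*g (f(g, T) = 2*(2*g) = 4*g)
K(d) = (-8 + 2*d)*(48 + d) (K(d) = (d + (-8 + d))*(d + 4*12) = (-8 + 2*d)*(d + 48) = (-8 + 2*d)*(48 + d))
1/(12957 + K(6*4 + 1*0)) = 1/(12957 + (-384 + 2*(6*4 + 1*0)² + 88*(6*4 + 1*0))) = 1/(12957 + (-384 + 2*(24 + 0)² + 88*(24 + 0))) = 1/(12957 + (-384 + 2*24² + 88*24)) = 1/(12957 + (-384 + 2*576 + 2112)) = 1/(12957 + (-384 + 1152 + 2112)) = 1/(12957 + 2880) = 1/15837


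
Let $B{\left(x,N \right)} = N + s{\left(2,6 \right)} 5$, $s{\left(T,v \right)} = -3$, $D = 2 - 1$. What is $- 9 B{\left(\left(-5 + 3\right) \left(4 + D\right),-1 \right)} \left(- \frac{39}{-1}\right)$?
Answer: $5616$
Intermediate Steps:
$D = 1$
$B{\left(x,N \right)} = -15 + N$ ($B{\left(x,N \right)} = N - 15 = -15 + N$)
$- 9 B{\left(\left(-5 + 3\right) \left(4 + D\right),-1 \right)} \left(- \frac{39}{-1}\right) = - 9 \left(-15 - 1\right) \left(- \frac{39}{-1}\right) = \left(-9\right) \left(-16\right) \left(\left(-39\right) \left(-1\right)\right) = 144 \cdot 39 = 5616$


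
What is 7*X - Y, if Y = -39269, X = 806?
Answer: 44911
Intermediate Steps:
7*X - Y = 7*806 - 1*(-39269) = 5642 + 39269 = 44911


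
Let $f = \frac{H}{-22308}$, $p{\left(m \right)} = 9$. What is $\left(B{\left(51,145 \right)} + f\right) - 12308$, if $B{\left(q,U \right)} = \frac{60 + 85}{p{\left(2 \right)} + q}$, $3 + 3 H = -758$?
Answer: $- \frac{411769049}{33462} \approx -12306.0$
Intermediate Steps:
$H = - \frac{761}{3}$ ($H = -1 + \frac{1}{3} \left(-758\right) = -1 - \frac{758}{3} = - \frac{761}{3} \approx -253.67$)
$f = \frac{761}{66924}$ ($f = - \frac{761}{3 \left(-22308\right)} = \left(- \frac{761}{3}\right) \left(- \frac{1}{22308}\right) = \frac{761}{66924} \approx 0.011371$)
$B{\left(q,U \right)} = \frac{145}{9 + q}$ ($B{\left(q,U \right)} = \frac{60 + 85}{9 + q} = \frac{145}{9 + q}$)
$\left(B{\left(51,145 \right)} + f\right) - 12308 = \left(\frac{145}{9 + 51} + \frac{761}{66924}\right) - 12308 = \left(\frac{145}{60} + \frac{761}{66924}\right) - 12308 = \left(145 \cdot \frac{1}{60} + \frac{761}{66924}\right) - 12308 = \left(\frac{29}{12} + \frac{761}{66924}\right) - 12308 = \frac{81247}{33462} - 12308 = - \frac{411769049}{33462}$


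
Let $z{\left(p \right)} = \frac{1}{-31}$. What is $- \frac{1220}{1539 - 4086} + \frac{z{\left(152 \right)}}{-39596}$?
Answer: $\frac{1497523267}{3126381372} \approx 0.479$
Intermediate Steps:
$z{\left(p \right)} = - \frac{1}{31}$
$- \frac{1220}{1539 - 4086} + \frac{z{\left(152 \right)}}{-39596} = - \frac{1220}{1539 - 4086} - \frac{1}{31 \left(-39596\right)} = - \frac{1220}{1539 - 4086} - - \frac{1}{1227476} = - \frac{1220}{-2547} + \frac{1}{1227476} = \left(-1220\right) \left(- \frac{1}{2547}\right) + \frac{1}{1227476} = \frac{1220}{2547} + \frac{1}{1227476} = \frac{1497523267}{3126381372}$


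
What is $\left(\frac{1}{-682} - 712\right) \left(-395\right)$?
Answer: $\frac{191806075}{682} \approx 2.8124 \cdot 10^{5}$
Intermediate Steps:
$\left(\frac{1}{-682} - 712\right) \left(-395\right) = \left(- \frac{1}{682} - 712\right) \left(-395\right) = \left(- \frac{485585}{682}\right) \left(-395\right) = \frac{191806075}{682}$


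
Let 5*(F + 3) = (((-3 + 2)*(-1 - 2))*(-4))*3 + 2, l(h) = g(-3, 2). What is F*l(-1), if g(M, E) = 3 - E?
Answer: -49/5 ≈ -9.8000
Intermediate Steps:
l(h) = 1 (l(h) = 3 - 1*2 = 3 - 2 = 1)
F = -49/5 (F = -3 + ((((-3 + 2)*(-1 - 2))*(-4))*3 + 2)/5 = -3 + ((-1*(-3)*(-4))*3 + 2)/5 = -3 + ((3*(-4))*3 + 2)/5 = -3 + (-12*3 + 2)/5 = -3 + (-36 + 2)/5 = -3 + (1/5)*(-34) = -3 - 34/5 = -49/5 ≈ -9.8000)
F*l(-1) = -49/5*1 = -49/5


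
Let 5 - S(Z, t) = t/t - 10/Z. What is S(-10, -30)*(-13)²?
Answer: 507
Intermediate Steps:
S(Z, t) = 4 + 10/Z (S(Z, t) = 5 - (t/t - 10/Z) = 5 - (1 - 10/Z) = 5 + (-1 + 10/Z) = 4 + 10/Z)
S(-10, -30)*(-13)² = (4 + 10/(-10))*(-13)² = (4 + 10*(-⅒))*169 = (4 - 1)*169 = 3*169 = 507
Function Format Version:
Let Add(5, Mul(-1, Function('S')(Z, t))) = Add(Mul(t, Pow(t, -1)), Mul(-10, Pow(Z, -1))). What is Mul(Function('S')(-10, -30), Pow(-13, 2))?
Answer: 507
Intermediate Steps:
Function('S')(Z, t) = Add(4, Mul(10, Pow(Z, -1))) (Function('S')(Z, t) = Add(5, Mul(-1, Add(Mul(t, Pow(t, -1)), Mul(-10, Pow(Z, -1))))) = Add(5, Mul(-1, Add(1, Mul(-10, Pow(Z, -1))))) = Add(5, Add(-1, Mul(10, Pow(Z, -1)))) = Add(4, Mul(10, Pow(Z, -1))))
Mul(Function('S')(-10, -30), Pow(-13, 2)) = Mul(Add(4, Mul(10, Pow(-10, -1))), Pow(-13, 2)) = Mul(Add(4, Mul(10, Rational(-1, 10))), 169) = Mul(Add(4, -1), 169) = Mul(3, 169) = 507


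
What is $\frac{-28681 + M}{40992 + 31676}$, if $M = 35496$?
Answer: $\frac{6815}{72668} \approx 0.093783$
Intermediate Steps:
$\frac{-28681 + M}{40992 + 31676} = \frac{-28681 + 35496}{40992 + 31676} = \frac{6815}{72668}$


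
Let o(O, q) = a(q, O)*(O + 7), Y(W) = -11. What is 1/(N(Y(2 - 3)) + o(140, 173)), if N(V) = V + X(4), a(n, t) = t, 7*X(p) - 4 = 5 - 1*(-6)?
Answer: 7/143998 ≈ 4.8612e-5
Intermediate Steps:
X(p) = 15/7 (X(p) = 4/7 + (5 - 1*(-6))/7 = 4/7 + (5 + 6)/7 = 4/7 + (⅐)*11 = 4/7 + 11/7 = 15/7)
o(O, q) = O*(7 + O) (o(O, q) = O*(O + 7) = O*(7 + O))
N(V) = 15/7 + V (N(V) = V + 15/7 = 15/7 + V)
1/(N(Y(2 - 3)) + o(140, 173)) = 1/((15/7 - 11) + 140*(7 + 140)) = 1/(-62/7 + 140*147) = 1/(-62/7 + 20580) = 1/(143998/7) = 7/143998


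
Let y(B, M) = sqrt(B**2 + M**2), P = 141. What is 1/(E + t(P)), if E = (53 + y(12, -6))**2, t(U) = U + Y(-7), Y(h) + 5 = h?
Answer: 1559/3849722 - 159*sqrt(5)/1924861 ≈ 0.00022026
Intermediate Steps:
Y(h) = -5 + h
t(U) = -12 + U (t(U) = U + (-5 - 7) = U - 12 = -12 + U)
E = (53 + 6*sqrt(5))**2 (E = (53 + sqrt(12**2 + (-6)**2))**2 = (53 + sqrt(144 + 36))**2 = (53 + sqrt(180))**2 = (53 + 6*sqrt(5))**2 ≈ 4411.1)
1/(E + t(P)) = 1/((2989 + 636*sqrt(5)) + (-12 + 141)) = 1/((2989 + 636*sqrt(5)) + 129) = 1/(3118 + 636*sqrt(5))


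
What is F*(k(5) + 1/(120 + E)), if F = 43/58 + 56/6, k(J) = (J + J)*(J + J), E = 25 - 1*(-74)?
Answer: 38392453/38106 ≈ 1007.5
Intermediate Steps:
E = 99 (E = 25 + 74 = 99)
k(J) = 4*J**2 (k(J) = (2*J)*(2*J) = 4*J**2)
F = 1753/174 (F = 43*(1/58) + 56*(1/6) = 43/58 + 28/3 = 1753/174 ≈ 10.075)
F*(k(5) + 1/(120 + E)) = 1753*(4*5**2 + 1/(120 + 99))/174 = 1753*(4*25 + 1/219)/174 = 1753*(100 + 1/219)/174 = (1753/174)*(21901/219) = 38392453/38106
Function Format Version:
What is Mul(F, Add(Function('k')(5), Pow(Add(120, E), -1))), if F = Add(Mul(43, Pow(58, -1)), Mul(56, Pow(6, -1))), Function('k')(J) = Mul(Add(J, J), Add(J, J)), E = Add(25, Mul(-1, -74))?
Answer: Rational(38392453, 38106) ≈ 1007.5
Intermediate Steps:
E = 99 (E = Add(25, 74) = 99)
Function('k')(J) = Mul(4, Pow(J, 2)) (Function('k')(J) = Mul(Mul(2, J), Mul(2, J)) = Mul(4, Pow(J, 2)))
F = Rational(1753, 174) (F = Add(Mul(43, Rational(1, 58)), Mul(56, Rational(1, 6))) = Add(Rational(43, 58), Rational(28, 3)) = Rational(1753, 174) ≈ 10.075)
Mul(F, Add(Function('k')(5), Pow(Add(120, E), -1))) = Mul(Rational(1753, 174), Add(Mul(4, Pow(5, 2)), Pow(Add(120, 99), -1))) = Mul(Rational(1753, 174), Add(Mul(4, 25), Pow(219, -1))) = Mul(Rational(1753, 174), Add(100, Rational(1, 219))) = Mul(Rational(1753, 174), Rational(21901, 219)) = Rational(38392453, 38106)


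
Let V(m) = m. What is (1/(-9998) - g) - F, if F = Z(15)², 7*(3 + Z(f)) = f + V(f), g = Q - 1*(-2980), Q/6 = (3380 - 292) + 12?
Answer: -10572895047/489902 ≈ -21582.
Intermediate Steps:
Q = 18600 (Q = 6*((3380 - 292) + 12) = 6*(3088 + 12) = 6*3100 = 18600)
g = 21580 (g = 18600 - 1*(-2980) = 18600 + 2980 = 21580)
Z(f) = -3 + 2*f/7 (Z(f) = -3 + (f + f)/7 = -3 + (2*f)/7 = -3 + 2*f/7)
F = 81/49 (F = (-3 + (2/7)*15)² = (-3 + 30/7)² = (9/7)² = 81/49 ≈ 1.6531)
(1/(-9998) - g) - F = (1/(-9998) - 1*21580) - 1*81/49 = (-1/9998 - 21580) - 81/49 = -215756841/9998 - 81/49 = -10572895047/489902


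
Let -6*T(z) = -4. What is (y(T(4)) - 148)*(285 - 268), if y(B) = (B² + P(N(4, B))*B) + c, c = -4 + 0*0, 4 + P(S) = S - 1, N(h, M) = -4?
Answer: -24106/9 ≈ -2678.4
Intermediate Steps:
T(z) = ⅔ (T(z) = -⅙*(-4) = ⅔)
P(S) = -5 + S (P(S) = -4 + (S - 1) = -4 + (-1 + S) = -5 + S)
c = -4 (c = -4 + 0 = -4)
y(B) = -4 + B² - 9*B (y(B) = (B² + (-5 - 4)*B) - 4 = (B² - 9*B) - 4 = -4 + B² - 9*B)
(y(T(4)) - 148)*(285 - 268) = ((-4 + (⅔)² - 9*⅔) - 148)*(285 - 268) = ((-4 + 4/9 - 6) - 148)*17 = (-86/9 - 148)*17 = -1418/9*17 = -24106/9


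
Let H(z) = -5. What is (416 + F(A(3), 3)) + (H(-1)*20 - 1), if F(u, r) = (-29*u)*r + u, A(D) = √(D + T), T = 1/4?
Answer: 315 - 43*√13 ≈ 159.96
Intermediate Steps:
T = ¼ ≈ 0.25000
A(D) = √(¼ + D) (A(D) = √(D + ¼) = √(¼ + D))
F(u, r) = u - 29*r*u (F(u, r) = -29*r*u + u = u - 29*r*u)
(416 + F(A(3), 3)) + (H(-1)*20 - 1) = (416 + (√(1 + 4*3)/2)*(1 - 29*3)) + (-5*20 - 1) = (416 + (√(1 + 12)/2)*(1 - 87)) + (-100 - 1) = (416 + (√13/2)*(-86)) - 101 = (416 - 43*√13) - 101 = 315 - 43*√13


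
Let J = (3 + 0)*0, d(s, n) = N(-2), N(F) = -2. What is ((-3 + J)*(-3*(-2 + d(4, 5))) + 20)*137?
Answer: -2192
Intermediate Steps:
d(s, n) = -2
J = 0 (J = 3*0 = 0)
((-3 + J)*(-3*(-2 + d(4, 5))) + 20)*137 = ((-3 + 0)*(-3*(-2 - 2)) + 20)*137 = (-(-9)*(-4) + 20)*137 = (-3*12 + 20)*137 = (-36 + 20)*137 = -16*137 = -2192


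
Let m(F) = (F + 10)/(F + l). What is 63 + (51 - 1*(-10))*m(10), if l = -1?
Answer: 1787/9 ≈ 198.56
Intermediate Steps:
m(F) = (10 + F)/(-1 + F) (m(F) = (F + 10)/(F - 1) = (10 + F)/(-1 + F))
63 + (51 - 1*(-10))*m(10) = 63 + (51 - 1*(-10))*((10 + 10)/(-1 + 10)) = 63 + (51 + 10)*(20/9) = 63 + 61*((⅑)*20) = 63 + 61*(20/9) = 63 + 1220/9 = 1787/9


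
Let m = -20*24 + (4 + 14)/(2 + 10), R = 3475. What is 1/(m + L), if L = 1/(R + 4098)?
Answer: -15146/7247359 ≈ -0.0020899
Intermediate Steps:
L = 1/7573 (L = 1/(3475 + 4098) = 1/7573 ≈ 0.00013205)
m = -957/2 (m = -480 + 18/12 = -480 + 18*(1/12) = -480 + 3/2 = -957/2 ≈ -478.50)
1/(m + L) = 1/(-957/2 + 1/7573) = 1/(-7247359/15146) = -15146/7247359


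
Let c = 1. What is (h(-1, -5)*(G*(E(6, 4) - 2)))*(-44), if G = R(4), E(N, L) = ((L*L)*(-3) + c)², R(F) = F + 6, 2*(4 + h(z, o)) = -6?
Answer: 6797560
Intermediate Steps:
h(z, o) = -7 (h(z, o) = -4 + (½)*(-6) = -4 - 3 = -7)
R(F) = 6 + F
E(N, L) = (1 - 3*L²)² (E(N, L) = ((L*L)*(-3) + 1)² = (L²*(-3) + 1)² = (-3*L² + 1)² = (1 - 3*L²)²)
G = 10 (G = 6 + 4 = 10)
(h(-1, -5)*(G*(E(6, 4) - 2)))*(-44) = -70*((-1 + 3*4²)² - 2)*(-44) = -70*((-1 + 3*16)² - 2)*(-44) = -70*((-1 + 48)² - 2)*(-44) = -70*(47² - 2)*(-44) = -70*(2209 - 2)*(-44) = -70*2207*(-44) = -7*22070*(-44) = -154490*(-44) = 6797560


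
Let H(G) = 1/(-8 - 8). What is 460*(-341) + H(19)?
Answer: -2509761/16 ≈ -1.5686e+5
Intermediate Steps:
H(G) = -1/16 (H(G) = 1/(-16) = -1/16)
460*(-341) + H(19) = 460*(-341) - 1/16 = -156860 - 1/16 = -2509761/16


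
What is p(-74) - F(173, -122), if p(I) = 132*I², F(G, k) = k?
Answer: 722954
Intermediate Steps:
p(-74) - F(173, -122) = 132*(-74)² - 1*(-122) = 132*5476 + 122 = 722832 + 122 = 722954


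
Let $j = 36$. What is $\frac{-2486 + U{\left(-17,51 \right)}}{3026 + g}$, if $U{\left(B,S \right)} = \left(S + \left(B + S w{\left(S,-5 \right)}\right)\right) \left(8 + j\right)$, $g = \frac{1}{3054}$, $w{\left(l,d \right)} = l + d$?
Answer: $\frac{312222636}{9241405} \approx 33.785$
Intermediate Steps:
$w{\left(l,d \right)} = d + l$
$g = \frac{1}{3054} \approx 0.00032744$
$U{\left(B,S \right)} = 44 B + 44 S + 44 S \left(-5 + S\right)$ ($U{\left(B,S \right)} = \left(S + \left(B + S \left(-5 + S\right)\right)\right) \left(8 + 36\right) = \left(B + S + S \left(-5 + S\right)\right) 44 = 44 B + 44 S + 44 S \left(-5 + S\right)$)
$\frac{-2486 + U{\left(-17,51 \right)}}{3026 + g} = \frac{-2486 + \left(44 \left(-17\right) + 44 \cdot 51 + 44 \cdot 51 \left(-5 + 51\right)\right)}{3026 + \frac{1}{3054}} = \frac{-2486 + \left(-748 + 2244 + 44 \cdot 51 \cdot 46\right)}{\frac{9241405}{3054}} = \left(-2486 + \left(-748 + 2244 + 103224\right)\right) \frac{3054}{9241405} = \left(-2486 + 104720\right) \frac{3054}{9241405} = 102234 \cdot \frac{3054}{9241405} = \frac{312222636}{9241405}$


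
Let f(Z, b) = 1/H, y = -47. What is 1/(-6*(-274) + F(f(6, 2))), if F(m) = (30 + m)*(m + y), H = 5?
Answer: 25/5766 ≈ 0.0043358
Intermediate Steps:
f(Z, b) = ⅕ (f(Z, b) = 1/5 = ⅕)
F(m) = (-47 + m)*(30 + m) (F(m) = (30 + m)*(m - 47) = (30 + m)*(-47 + m) = (-47 + m)*(30 + m))
1/(-6*(-274) + F(f(6, 2))) = 1/(-6*(-274) + (-1410 + (⅕)² - 17*⅕)) = 1/(1644 + (-1410 + 1/25 - 17/5)) = 1/(1644 - 35334/25) = 1/(5766/25) = 25/5766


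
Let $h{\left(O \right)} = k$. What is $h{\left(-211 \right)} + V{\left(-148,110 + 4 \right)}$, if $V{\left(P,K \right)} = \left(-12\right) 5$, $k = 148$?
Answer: $88$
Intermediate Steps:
$h{\left(O \right)} = 148$
$V{\left(P,K \right)} = -60$
$h{\left(-211 \right)} + V{\left(-148,110 + 4 \right)} = 148 - 60 = 88$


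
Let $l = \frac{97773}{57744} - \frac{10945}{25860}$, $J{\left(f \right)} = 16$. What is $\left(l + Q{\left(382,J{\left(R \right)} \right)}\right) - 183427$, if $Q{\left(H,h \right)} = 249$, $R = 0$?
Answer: $- \frac{506537878833}{2765296} \approx -1.8318 \cdot 10^{5}$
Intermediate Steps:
$l = \frac{3511855}{2765296}$ ($l = 97773 \cdot \frac{1}{57744} - \frac{2189}{5172} = \frac{32591}{19248} - \frac{2189}{5172} = \frac{3511855}{2765296} \approx 1.27$)
$\left(l + Q{\left(382,J{\left(R \right)} \right)}\right) - 183427 = \left(\frac{3511855}{2765296} + 249\right) - 183427 = \frac{692070559}{2765296} - 183427 = - \frac{506537878833}{2765296}$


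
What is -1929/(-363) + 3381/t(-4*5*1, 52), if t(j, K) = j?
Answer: -396241/2420 ≈ -163.74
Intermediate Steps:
-1929/(-363) + 3381/t(-4*5*1, 52) = -1929/(-363) + 3381/((-4*5*1)) = -1929*(-1/363) + 3381/((-20*1)) = 643/121 + 3381/(-20) = 643/121 + 3381*(-1/20) = 643/121 - 3381/20 = -396241/2420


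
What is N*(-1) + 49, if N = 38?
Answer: 11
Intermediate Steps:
N*(-1) + 49 = 38*(-1) + 49 = -38 + 49 = 11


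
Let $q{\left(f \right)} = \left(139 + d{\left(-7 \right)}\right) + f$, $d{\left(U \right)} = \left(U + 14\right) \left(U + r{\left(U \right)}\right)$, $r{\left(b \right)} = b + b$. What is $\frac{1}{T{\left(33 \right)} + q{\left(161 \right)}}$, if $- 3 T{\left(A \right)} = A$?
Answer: $\frac{1}{142} \approx 0.0070423$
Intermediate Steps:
$r{\left(b \right)} = 2 b$
$d{\left(U \right)} = 3 U \left(14 + U\right)$ ($d{\left(U \right)} = \left(U + 14\right) \left(U + 2 U\right) = \left(14 + U\right) 3 U = 3 U \left(14 + U\right)$)
$T{\left(A \right)} = - \frac{A}{3}$
$q{\left(f \right)} = -8 + f$ ($q{\left(f \right)} = \left(139 + 3 \left(-7\right) \left(14 - 7\right)\right) + f = \left(139 + 3 \left(-7\right) 7\right) + f = \left(139 - 147\right) + f = -8 + f$)
$\frac{1}{T{\left(33 \right)} + q{\left(161 \right)}} = \frac{1}{\left(- \frac{1}{3}\right) 33 + \left(-8 + 161\right)} = \frac{1}{-11 + 153} = \frac{1}{142}$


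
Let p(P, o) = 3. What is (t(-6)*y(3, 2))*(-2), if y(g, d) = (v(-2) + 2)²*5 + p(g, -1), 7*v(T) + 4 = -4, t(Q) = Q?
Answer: 3924/49 ≈ 80.082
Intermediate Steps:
v(T) = -8/7 (v(T) = -4/7 + (⅐)*(-4) = -4/7 - 4/7 = -8/7)
y(g, d) = 327/49 (y(g, d) = (-8/7 + 2)²*5 + 3 = (6/7)²*5 + 3 = (36/49)*5 + 3 = 180/49 + 3 = 327/49)
(t(-6)*y(3, 2))*(-2) = -6*327/49*(-2) = -1962/49*(-2) = 3924/49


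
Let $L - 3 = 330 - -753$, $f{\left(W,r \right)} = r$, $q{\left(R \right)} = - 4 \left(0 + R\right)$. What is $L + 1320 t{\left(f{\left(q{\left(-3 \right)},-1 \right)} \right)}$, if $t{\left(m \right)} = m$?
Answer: $-234$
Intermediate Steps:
$q{\left(R \right)} = - 4 R$
$L = 1086$ ($L = 3 + \left(330 - -753\right) = 3 + \left(330 + 753\right) = 3 + 1083 = 1086$)
$L + 1320 t{\left(f{\left(q{\left(-3 \right)},-1 \right)} \right)} = 1086 + 1320 \left(-1\right) = 1086 - 1320 = -234$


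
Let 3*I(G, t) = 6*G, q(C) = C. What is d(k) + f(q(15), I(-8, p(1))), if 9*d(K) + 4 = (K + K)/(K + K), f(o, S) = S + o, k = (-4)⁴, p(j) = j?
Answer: -4/3 ≈ -1.3333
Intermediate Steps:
k = 256
I(G, t) = 2*G (I(G, t) = (6*G)/3 = 2*G)
d(K) = -⅓ (d(K) = -4/9 + ((K + K)/(K + K))/9 = -4/9 + ((2*K)/((2*K)))/9 = -4/9 + ((2*K)*(1/(2*K)))/9 = -4/9 + (⅑)*1 = -4/9 + ⅑ = -⅓)
d(k) + f(q(15), I(-8, p(1))) = -⅓ + (2*(-8) + 15) = -⅓ + (-16 + 15) = -⅓ - 1 = -4/3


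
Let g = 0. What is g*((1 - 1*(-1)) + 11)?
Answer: 0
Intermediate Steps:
g*((1 - 1*(-1)) + 11) = 0*((1 - 1*(-1)) + 11) = 0*((1 + 1) + 11) = 0*(2 + 11) = 0*13 = 0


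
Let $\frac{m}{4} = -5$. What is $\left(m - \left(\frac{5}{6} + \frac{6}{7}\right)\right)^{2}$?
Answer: $\frac{829921}{1764} \approx 470.48$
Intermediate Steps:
$m = -20$ ($m = 4 \left(-5\right) = -20$)
$\left(m - \left(\frac{5}{6} + \frac{6}{7}\right)\right)^{2} = \left(-20 - \left(\frac{5}{6} + \frac{6}{7}\right)\right)^{2} = \left(-20 - \frac{71}{42}\right)^{2} = \left(- \frac{911}{42}\right)^{2} = \frac{829921}{1764}$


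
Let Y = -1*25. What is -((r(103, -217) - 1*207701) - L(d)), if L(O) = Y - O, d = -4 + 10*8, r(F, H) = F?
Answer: 207497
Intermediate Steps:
Y = -25
d = 76 (d = -4 + 80 = 76)
L(O) = -25 - O
-((r(103, -217) - 1*207701) - L(d)) = -((103 - 1*207701) - (-25 - 1*76)) = -((103 - 207701) - (-25 - 76)) = -(-207598 - 1*(-101)) = -(-207598 + 101) = -1*(-207497) = 207497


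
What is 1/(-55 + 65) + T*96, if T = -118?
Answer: -113279/10 ≈ -11328.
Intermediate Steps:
1/(-55 + 65) + T*96 = 1/(-55 + 65) - 118*96 = 1/10 - 11328 = ⅒ - 11328 = -113279/10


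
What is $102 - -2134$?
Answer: $2236$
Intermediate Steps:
$102 - -2134 = 102 + 2134 = 2236$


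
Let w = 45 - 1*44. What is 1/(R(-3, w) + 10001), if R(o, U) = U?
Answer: 1/10002 ≈ 9.9980e-5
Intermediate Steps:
w = 1 (w = 45 - 44 = 1)
1/(R(-3, w) + 10001) = 1/(1 + 10001) = 1/10002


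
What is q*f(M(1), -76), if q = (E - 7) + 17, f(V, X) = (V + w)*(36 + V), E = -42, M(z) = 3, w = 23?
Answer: -32448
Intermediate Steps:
f(V, X) = (23 + V)*(36 + V) (f(V, X) = (V + 23)*(36 + V) = (23 + V)*(36 + V))
q = -32 (q = (-42 - 7) + 17 = -49 + 17 = -32)
q*f(M(1), -76) = -32*(828 + 3**2 + 59*3) = -32*(828 + 9 + 177) = -32*1014 = -32448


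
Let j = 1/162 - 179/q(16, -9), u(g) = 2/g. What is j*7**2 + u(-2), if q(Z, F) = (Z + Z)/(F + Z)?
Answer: -4974965/2592 ≈ -1919.4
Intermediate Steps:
q(Z, F) = 2*Z/(F + Z) (q(Z, F) = (2*Z)/(F + Z) = 2*Z/(F + Z))
j = -101477/2592 (j = 1/162 - 179/(2*16/(-9 + 16)) = 1*(1/162) - 179/(2*16/7) = 1/162 - 179/(2*16*(1/7)) = 1/162 - 179/32/7 = 1/162 - 179*7/32 = 1/162 - 1253/32 = -101477/2592 ≈ -39.150)
j*7**2 + u(-2) = -101477/2592*7**2 + 2/(-2) = -101477/2592*49 + 2*(-1/2) = -4972373/2592 - 1 = -4974965/2592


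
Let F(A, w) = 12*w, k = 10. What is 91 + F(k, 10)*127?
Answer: 15331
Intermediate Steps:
91 + F(k, 10)*127 = 91 + (12*10)*127 = 91 + 120*127 = 91 + 15240 = 15331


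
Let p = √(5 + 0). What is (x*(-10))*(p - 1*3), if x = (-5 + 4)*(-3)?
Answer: 90 - 30*√5 ≈ 22.918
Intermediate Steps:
p = √5 ≈ 2.2361
x = 3 (x = -1*(-3) = 3)
(x*(-10))*(p - 1*3) = (3*(-10))*(√5 - 1*3) = -30*(√5 - 3) = -30*(-3 + √5) = 90 - 30*√5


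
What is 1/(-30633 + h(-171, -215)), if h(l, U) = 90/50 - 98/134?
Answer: -335/10261697 ≈ -3.2646e-5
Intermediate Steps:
h(l, U) = 358/335 (h(l, U) = 90*(1/50) - 98*1/134 = 9/5 - 49/67 = 358/335)
1/(-30633 + h(-171, -215)) = 1/(-30633 + 358/335) = 1/(-10261697/335) = -335/10261697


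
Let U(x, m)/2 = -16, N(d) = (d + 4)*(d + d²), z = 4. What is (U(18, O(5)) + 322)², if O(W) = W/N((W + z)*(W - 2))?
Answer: 84100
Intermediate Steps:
N(d) = (4 + d)*(d + d²)
O(W) = W/((-2 + W)*(4 + W)*(4 + (-2 + W)²*(4 + W)² + 5*(-2 + W)*(4 + W))) (O(W) = W/((((W + 4)*(W - 2))*(4 + ((W + 4)*(W - 2))² + 5*((W + 4)*(W - 2))))) = W/((((4 + W)*(-2 + W))*(4 + ((4 + W)*(-2 + W))² + 5*((4 + W)*(-2 + W))))) = W/((((-2 + W)*(4 + W))*(4 + ((-2 + W)*(4 + W))² + 5*((-2 + W)*(4 + W))))) = W/((((-2 + W)*(4 + W))*(4 + (-2 + W)²*(4 + W)² + 5*(-2 + W)*(4 + W)))) = W/(((-2 + W)*(4 + W)*(4 + (-2 + W)²*(4 + W)² + 5*(-2 + W)*(4 + W)))) = W*(1/((-2 + W)*(4 + W)*(4 + (-2 + W)²*(4 + W)² + 5*(-2 + W)*(4 + W)))) = W/((-2 + W)*(4 + W)*(4 + (-2 + W)²*(4 + W)² + 5*(-2 + W)*(4 + W))))
U(x, m) = -32 (U(x, m) = 2*(-16) = -32)
(U(18, O(5)) + 322)² = (-32 + 322)² = 290² = 84100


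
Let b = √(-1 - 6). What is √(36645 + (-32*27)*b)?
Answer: √(36645 - 864*I*√7) ≈ 191.52 - 5.9678*I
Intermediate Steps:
b = I*√7 (b = √(-7) = I*√7 ≈ 2.6458*I)
√(36645 + (-32*27)*b) = √(36645 + (-32*27)*(I*√7)) = √(36645 - 864*I*√7)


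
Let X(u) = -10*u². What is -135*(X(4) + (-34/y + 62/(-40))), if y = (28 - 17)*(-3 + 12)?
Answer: 961647/44 ≈ 21856.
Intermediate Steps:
y = 99 (y = 11*9 = 99)
-135*(X(4) + (-34/y + 62/(-40))) = -135*(-10*4² + (-34/99 + 62/(-40))) = -135*(-10*16 + (-34*1/99 + 62*(-1/40))) = -135*(-160 + (-34/99 - 31/20)) = -135*(-160 - 3749/1980) = -135*(-320549/1980) = 961647/44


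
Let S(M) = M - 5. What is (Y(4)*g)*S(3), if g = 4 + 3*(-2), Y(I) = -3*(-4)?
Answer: 48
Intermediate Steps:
S(M) = -5 + M
Y(I) = 12
g = -2 (g = 4 - 6 = -2)
(Y(4)*g)*S(3) = (12*(-2))*(-5 + 3) = -24*(-2) = 48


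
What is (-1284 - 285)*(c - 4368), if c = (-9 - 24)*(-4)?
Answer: 6646284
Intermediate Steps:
c = 132 (c = -33*(-4) = 132)
(-1284 - 285)*(c - 4368) = (-1284 - 285)*(132 - 4368) = -1569*(-4236) = 6646284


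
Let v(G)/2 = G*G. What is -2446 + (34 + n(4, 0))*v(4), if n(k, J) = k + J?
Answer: -1230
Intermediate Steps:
v(G) = 2*G² (v(G) = 2*(G*G) = 2*G²)
n(k, J) = J + k
-2446 + (34 + n(4, 0))*v(4) = -2446 + (34 + (0 + 4))*(2*4²) = -2446 + (34 + 4)*(2*16) = -2446 + 38*32 = -2446 + 1216 = -1230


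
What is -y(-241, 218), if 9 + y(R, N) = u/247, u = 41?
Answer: 2182/247 ≈ 8.8340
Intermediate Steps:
y(R, N) = -2182/247 (y(R, N) = -9 + 41/247 = -2182/247)
-y(-241, 218) = -1*(-2182/247) = 2182/247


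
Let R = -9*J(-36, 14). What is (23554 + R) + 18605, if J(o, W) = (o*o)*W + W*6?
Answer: -121893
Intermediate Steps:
J(o, W) = 6*W + W*o² (J(o, W) = o²*W + 6*W = W*o² + 6*W = 6*W + W*o²)
R = -164052 (R = -126*(6 + (-36)²) = -126*(6 + 1296) = -126*1302 = -9*18228 = -164052)
(23554 + R) + 18605 = (23554 - 164052) + 18605 = -140498 + 18605 = -121893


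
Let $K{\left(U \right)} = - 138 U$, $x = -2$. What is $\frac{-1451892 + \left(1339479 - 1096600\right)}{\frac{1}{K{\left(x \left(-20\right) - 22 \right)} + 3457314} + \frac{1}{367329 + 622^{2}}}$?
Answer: $- \frac{3150298211647194270}{4209043} \approx -7.4846 \cdot 10^{11}$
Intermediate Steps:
$\frac{-1451892 + \left(1339479 - 1096600\right)}{\frac{1}{K{\left(x \left(-20\right) - 22 \right)} + 3457314} + \frac{1}{367329 + 622^{2}}} = \frac{-1451892 + \left(1339479 - 1096600\right)}{\frac{1}{- 138 \left(\left(-2\right) \left(-20\right) - 22\right) + 3457314} + \frac{1}{367329 + 622^{2}}} = \frac{-1451892 + 242879}{\frac{1}{- 138 \left(40 - 22\right) + 3457314} + \frac{1}{367329 + 386884}} = - \frac{1209013}{\frac{1}{\left(-138\right) 18 + 3457314} + \frac{1}{754213}} = - \frac{1209013}{\frac{1}{-2484 + 3457314} + \frac{1}{754213}} = - \frac{1209013}{\frac{1}{3454830} + \frac{1}{754213}} = - \frac{1209013}{\frac{4209043}{2605677698790}} = \left(-1209013\right) \frac{2605677698790}{4209043} = - \frac{3150298211647194270}{4209043}$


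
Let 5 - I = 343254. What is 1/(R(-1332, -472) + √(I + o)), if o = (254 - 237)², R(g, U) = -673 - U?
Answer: -67/127787 - 4*I*√21435/383361 ≈ -0.00052431 - 0.0015276*I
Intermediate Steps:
I = -343249 (I = 5 - 1*343254 = 5 - 343254 = -343249)
o = 289 (o = 17² = 289)
1/(R(-1332, -472) + √(I + o)) = 1/((-673 - 1*(-472)) + √(-343249 + 289)) = 1/((-673 + 472) + √(-342960)) = 1/(-201 + 4*I*√21435)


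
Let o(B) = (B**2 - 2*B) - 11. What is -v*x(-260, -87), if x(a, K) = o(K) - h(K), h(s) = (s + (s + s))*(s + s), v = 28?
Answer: 1055096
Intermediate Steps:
h(s) = 6*s**2 (h(s) = (s + 2*s)*(2*s) = (3*s)*(2*s) = 6*s**2)
o(B) = -11 + B**2 - 2*B
x(a, K) = -11 - 5*K**2 - 2*K (x(a, K) = (-11 + K**2 - 2*K) - 6*K**2 = -11 - 5*K**2 - 2*K)
-v*x(-260, -87) = -28*(-11 - 5*(-87)**2 - 2*(-87)) = -28*(-11 - 5*7569 + 174) = -28*(-11 - 37845 + 174) = -28*(-37682) = -1*(-1055096) = 1055096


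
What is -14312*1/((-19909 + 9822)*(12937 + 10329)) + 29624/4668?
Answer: 869043728878/136938196857 ≈ 6.3462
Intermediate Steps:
-14312*1/((-19909 + 9822)*(12937 + 10329)) + 29624/4668 = -14312/((-10087*23266)) + 29624*(1/4668) = -14312/(-234684142) + 7406/1167 = -14312*(-1/234684142) + 7406/1167 = 7156/117342071 + 7406/1167 = 869043728878/136938196857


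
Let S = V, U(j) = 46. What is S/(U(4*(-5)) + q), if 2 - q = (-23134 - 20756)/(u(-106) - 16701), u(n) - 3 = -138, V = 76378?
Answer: 214316668/127373 ≈ 1682.6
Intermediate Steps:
u(n) = -135 (u(n) = 3 - 138 = -135)
q = -1703/2806 (q = 2 - (-23134 - 20756)/(-135 - 16701) = 2 - (-43890)/(-16836) = 2 - (-43890)*(-1)/16836 = 2 - 1*7315/2806 = 2 - 7315/2806 = -1703/2806 ≈ -0.60691)
S = 76378
S/(U(4*(-5)) + q) = 76378/(46 - 1703/2806) = 76378/(127373/2806) = 76378*(2806/127373) = 214316668/127373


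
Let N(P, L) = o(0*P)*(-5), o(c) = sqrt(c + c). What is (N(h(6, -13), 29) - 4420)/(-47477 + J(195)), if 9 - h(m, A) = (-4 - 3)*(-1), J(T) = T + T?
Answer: 4420/47087 ≈ 0.093869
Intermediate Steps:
J(T) = 2*T
o(c) = sqrt(2)*sqrt(c) (o(c) = sqrt(2*c) = sqrt(2)*sqrt(c))
h(m, A) = 2 (h(m, A) = 9 - (-4 - 3)*(-1) = 9 - (-7)*(-1) = 9 - 1*7 = 9 - 7 = 2)
N(P, L) = 0 (N(P, L) = (sqrt(2)*sqrt(0*P))*(-5) = (sqrt(2)*sqrt(0))*(-5) = (sqrt(2)*0)*(-5) = 0*(-5) = 0)
(N(h(6, -13), 29) - 4420)/(-47477 + J(195)) = (0 - 4420)/(-47477 + 2*195) = -4420/(-47477 + 390) = -4420/(-47087) = -4420*(-1/47087) = 4420/47087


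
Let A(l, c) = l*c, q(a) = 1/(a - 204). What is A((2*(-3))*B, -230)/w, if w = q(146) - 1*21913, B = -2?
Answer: 32016/254191 ≈ 0.12595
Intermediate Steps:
q(a) = 1/(-204 + a)
w = -1270955/58 (w = 1/(-204 + 146) - 1*21913 = 1/(-58) - 21913 = -1/58 - 21913 = -1270955/58 ≈ -21913.)
A(l, c) = c*l
A((2*(-3))*B, -230)/w = (-230*2*(-3)*(-2))/(-1270955/58) = -(-1380)*(-2)*(-58/1270955) = -230*12*(-58/1270955) = -2760*(-58/1270955) = 32016/254191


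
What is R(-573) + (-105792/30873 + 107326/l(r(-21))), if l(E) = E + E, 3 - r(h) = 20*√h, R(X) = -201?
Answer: -5344579332/28845673 + 1073260*I*√21/8409 ≈ -185.28 + 584.88*I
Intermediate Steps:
r(h) = 3 - 20*√h
l(E) = 2*E
R(-573) + (-105792/30873 + 107326/l(r(-21))) = -201 + (-105792/30873 + 107326/((2*(3 - 20*I*√21)))) = -201 + (-105792*1/30873 + 107326/((2*(3 - 20*I*√21)))) = -201 + (-35264/10291 + 107326/((2*(3 - 20*I*√21)))) = -201 + (-35264/10291 + 107326/(6 - 40*I*√21)) = -2103755/10291 + 107326/(6 - 40*I*√21)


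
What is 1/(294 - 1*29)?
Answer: 1/265 ≈ 0.0037736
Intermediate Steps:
1/(294 - 1*29) = 1/(294 - 29) = 1/265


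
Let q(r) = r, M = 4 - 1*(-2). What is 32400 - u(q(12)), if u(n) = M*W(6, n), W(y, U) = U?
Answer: 32328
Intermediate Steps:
M = 6 (M = 4 + 2 = 6)
u(n) = 6*n
32400 - u(q(12)) = 32400 - 6*12 = 32400 - 1*72 = 32400 - 72 = 32328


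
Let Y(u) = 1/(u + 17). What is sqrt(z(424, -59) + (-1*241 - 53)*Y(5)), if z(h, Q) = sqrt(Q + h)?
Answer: sqrt(-1617 + 121*sqrt(365))/11 ≈ 2.3961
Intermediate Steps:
Y(u) = 1/(17 + u)
sqrt(z(424, -59) + (-1*241 - 53)*Y(5)) = sqrt(sqrt(-59 + 424) + (-1*241 - 53)/(17 + 5)) = sqrt(sqrt(365) + (-241 - 53)/22) = sqrt(sqrt(365) - 294*1/22) = sqrt(sqrt(365) - 147/11) = sqrt(-147/11 + sqrt(365))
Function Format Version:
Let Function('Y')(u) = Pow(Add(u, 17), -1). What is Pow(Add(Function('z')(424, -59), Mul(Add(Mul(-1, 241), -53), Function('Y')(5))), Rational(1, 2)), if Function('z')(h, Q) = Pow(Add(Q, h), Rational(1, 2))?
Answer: Mul(Rational(1, 11), Pow(Add(-1617, Mul(121, Pow(365, Rational(1, 2)))), Rational(1, 2))) ≈ 2.3961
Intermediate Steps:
Function('Y')(u) = Pow(Add(17, u), -1)
Pow(Add(Function('z')(424, -59), Mul(Add(Mul(-1, 241), -53), Function('Y')(5))), Rational(1, 2)) = Pow(Add(Pow(Add(-59, 424), Rational(1, 2)), Mul(Add(Mul(-1, 241), -53), Pow(Add(17, 5), -1))), Rational(1, 2)) = Pow(Add(Pow(365, Rational(1, 2)), Mul(Add(-241, -53), Pow(22, -1))), Rational(1, 2)) = Pow(Add(Pow(365, Rational(1, 2)), Mul(-294, Rational(1, 22))), Rational(1, 2)) = Pow(Add(Pow(365, Rational(1, 2)), Rational(-147, 11)), Rational(1, 2)) = Pow(Add(Rational(-147, 11), Pow(365, Rational(1, 2))), Rational(1, 2))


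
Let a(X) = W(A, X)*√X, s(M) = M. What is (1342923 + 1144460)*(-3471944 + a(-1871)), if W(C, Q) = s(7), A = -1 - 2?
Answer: -8636054482552 + 17411681*I*√1871 ≈ -8.6361e+12 + 7.5314e+8*I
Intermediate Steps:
A = -3
W(C, Q) = 7
a(X) = 7*√X
(1342923 + 1144460)*(-3471944 + a(-1871)) = (1342923 + 1144460)*(-3471944 + 7*√(-1871)) = 2487383*(-3471944 + 7*(I*√1871)) = 2487383*(-3471944 + 7*I*√1871) = -8636054482552 + 17411681*I*√1871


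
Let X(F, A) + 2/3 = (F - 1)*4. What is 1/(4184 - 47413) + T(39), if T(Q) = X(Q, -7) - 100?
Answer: 6657263/129687 ≈ 51.333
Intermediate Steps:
X(F, A) = -14/3 + 4*F (X(F, A) = -⅔ + (F - 1)*4 = -⅔ + (-1 + F)*4 = -⅔ + (-4 + 4*F) = -14/3 + 4*F)
T(Q) = -314/3 + 4*Q (T(Q) = (-14/3 + 4*Q) - 100 = -314/3 + 4*Q)
1/(4184 - 47413) + T(39) = 1/(4184 - 47413) + (-314/3 + 4*39) = 1/(-43229) + (-314/3 + 156) = -1/43229 + 154/3 = 6657263/129687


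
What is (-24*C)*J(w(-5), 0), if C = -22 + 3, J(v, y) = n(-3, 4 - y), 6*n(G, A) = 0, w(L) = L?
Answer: 0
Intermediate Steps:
n(G, A) = 0 (n(G, A) = (⅙)*0 = 0)
J(v, y) = 0
C = -19
(-24*C)*J(w(-5), 0) = -24*(-19)*0 = 456*0 = 0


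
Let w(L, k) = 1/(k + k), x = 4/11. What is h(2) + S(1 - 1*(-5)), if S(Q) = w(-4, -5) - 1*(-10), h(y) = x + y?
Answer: 1349/110 ≈ 12.264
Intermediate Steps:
x = 4/11 (x = 4*(1/11) = 4/11 ≈ 0.36364)
h(y) = 4/11 + y
w(L, k) = 1/(2*k)
S(Q) = 99/10 (S(Q) = (½)/(-5) - 1*(-10) = (½)*(-⅕) + 10 = -⅒ + 10 = 99/10)
h(2) + S(1 - 1*(-5)) = (4/11 + 2) + 99/10 = 26/11 + 99/10 = 1349/110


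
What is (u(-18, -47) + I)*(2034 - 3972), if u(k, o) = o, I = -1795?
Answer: 3569796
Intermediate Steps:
(u(-18, -47) + I)*(2034 - 3972) = (-47 - 1795)*(2034 - 3972) = -1842*(-1938) = 3569796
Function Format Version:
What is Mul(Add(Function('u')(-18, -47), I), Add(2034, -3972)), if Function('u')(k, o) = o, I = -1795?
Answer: 3569796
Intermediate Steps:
Mul(Add(Function('u')(-18, -47), I), Add(2034, -3972)) = Mul(Add(-47, -1795), Add(2034, -3972)) = Mul(-1842, -1938) = 3569796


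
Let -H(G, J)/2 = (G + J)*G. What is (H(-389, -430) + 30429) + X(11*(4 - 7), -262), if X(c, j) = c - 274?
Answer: -607060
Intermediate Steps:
H(G, J) = -2*G*(G + J) (H(G, J) = -2*(G + J)*G = -2*G*(G + J))
X(c, j) = -274 + c
(H(-389, -430) + 30429) + X(11*(4 - 7), -262) = (-2*(-389)*(-389 - 430) + 30429) + (-274 + 11*(4 - 7)) = (-2*(-389)*(-819) + 30429) + (-274 + 11*(-3)) = (-637182 + 30429) + (-274 - 33) = -606753 - 307 = -607060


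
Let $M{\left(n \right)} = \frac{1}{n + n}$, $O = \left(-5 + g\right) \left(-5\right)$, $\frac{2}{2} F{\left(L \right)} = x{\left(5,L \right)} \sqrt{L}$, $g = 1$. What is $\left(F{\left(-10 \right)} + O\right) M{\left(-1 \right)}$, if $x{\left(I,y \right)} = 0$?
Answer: $-10$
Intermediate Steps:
$F{\left(L \right)} = 0$ ($F{\left(L \right)} = 0 \sqrt{L} = 0$)
$O = 20$ ($O = \left(-5 + 1\right) \left(-5\right) = \left(-4\right) \left(-5\right) = 20$)
$M{\left(n \right)} = \frac{1}{2 n}$
$\left(F{\left(-10 \right)} + O\right) M{\left(-1 \right)} = \left(0 + 20\right) \frac{1}{2 \left(-1\right)} = 20 \cdot \frac{1}{2} \left(-1\right) = 20 \left(- \frac{1}{2}\right) = -10$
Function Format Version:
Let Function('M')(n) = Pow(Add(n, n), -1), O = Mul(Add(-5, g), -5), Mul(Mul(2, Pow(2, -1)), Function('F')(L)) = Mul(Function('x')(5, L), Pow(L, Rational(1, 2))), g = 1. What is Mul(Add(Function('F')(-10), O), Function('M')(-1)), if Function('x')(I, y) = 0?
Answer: -10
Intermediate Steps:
Function('F')(L) = 0 (Function('F')(L) = Mul(0, Pow(L, Rational(1, 2))) = 0)
O = 20 (O = Mul(Add(-5, 1), -5) = Mul(-4, -5) = 20)
Function('M')(n) = Mul(Rational(1, 2), Pow(n, -1)) (Function('M')(n) = Pow(Mul(2, n), -1) = Mul(Rational(1, 2), Pow(n, -1)))
Mul(Add(Function('F')(-10), O), Function('M')(-1)) = Mul(Add(0, 20), Mul(Rational(1, 2), Pow(-1, -1))) = Mul(20, Mul(Rational(1, 2), -1)) = Mul(20, Rational(-1, 2)) = -10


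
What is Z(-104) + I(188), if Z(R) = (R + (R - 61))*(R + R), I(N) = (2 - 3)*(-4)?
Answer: 55956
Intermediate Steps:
I(N) = 4 (I(N) = -1*(-4) = 4)
Z(R) = 2*R*(-61 + 2*R) (Z(R) = (R + (-61 + R))*(2*R) = (-61 + 2*R)*(2*R) = 2*R*(-61 + 2*R))
Z(-104) + I(188) = 2*(-104)*(-61 + 2*(-104)) + 4 = 2*(-104)*(-61 - 208) + 4 = 2*(-104)*(-269) + 4 = 55952 + 4 = 55956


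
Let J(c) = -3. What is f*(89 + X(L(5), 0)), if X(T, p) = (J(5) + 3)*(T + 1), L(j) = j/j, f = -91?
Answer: -8099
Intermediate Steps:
L(j) = 1
X(T, p) = 0 (X(T, p) = (-3 + 3)*(T + 1) = 0*(1 + T) = 0)
f*(89 + X(L(5), 0)) = -91*(89 + 0) = -91*89 = -8099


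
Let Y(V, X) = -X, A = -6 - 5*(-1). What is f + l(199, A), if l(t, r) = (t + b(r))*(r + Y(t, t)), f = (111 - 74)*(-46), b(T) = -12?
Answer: -39102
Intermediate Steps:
f = -1702 (f = 37*(-46) = -1702)
A = -1 (A = -6 + 5 = -1)
l(t, r) = (-12 + t)*(r - t) (l(t, r) = (t - 12)*(r - t) = (-12 + t)*(r - t))
f + l(199, A) = -1702 + (-1*199**2 - 12*(-1) + 12*199 - 1*199) = -1702 + (-1*39601 + 12 + 2388 - 199) = -1702 + (-39601 + 12 + 2388 - 199) = -1702 - 37400 = -39102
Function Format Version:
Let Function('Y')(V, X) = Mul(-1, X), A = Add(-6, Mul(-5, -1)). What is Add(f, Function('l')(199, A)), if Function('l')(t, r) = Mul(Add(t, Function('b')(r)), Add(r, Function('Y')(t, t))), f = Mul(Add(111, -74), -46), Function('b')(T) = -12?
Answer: -39102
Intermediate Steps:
f = -1702 (f = Mul(37, -46) = -1702)
A = -1 (A = Add(-6, 5) = -1)
Function('l')(t, r) = Mul(Add(-12, t), Add(r, Mul(-1, t))) (Function('l')(t, r) = Mul(Add(t, -12), Add(r, Mul(-1, t))) = Mul(Add(-12, t), Add(r, Mul(-1, t))))
Add(f, Function('l')(199, A)) = Add(-1702, Add(Mul(-1, Pow(199, 2)), Mul(-12, -1), Mul(12, 199), Mul(-1, 199))) = Add(-1702, Add(Mul(-1, 39601), 12, 2388, -199)) = Add(-1702, Add(-39601, 12, 2388, -199)) = Add(-1702, -37400) = -39102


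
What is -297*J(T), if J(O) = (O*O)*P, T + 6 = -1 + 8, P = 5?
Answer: -1485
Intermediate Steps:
T = 1 (T = -6 + (-1 + 8) = -6 + 7 = 1)
J(O) = 5*O² (J(O) = (O*O)*5 = O²*5 = 5*O²)
-297*J(T) = -1485*1² = -1485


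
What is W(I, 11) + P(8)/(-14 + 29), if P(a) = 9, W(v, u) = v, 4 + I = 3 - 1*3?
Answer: -17/5 ≈ -3.4000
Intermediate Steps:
I = -4 (I = -4 + (3 - 1*3) = -4 + (3 - 3) = -4 + 0 = -4)
W(I, 11) + P(8)/(-14 + 29) = -4 + 9/(-14 + 29) = -4 + 9/15 = -4 + (1/15)*9 = -4 + ⅗ = -17/5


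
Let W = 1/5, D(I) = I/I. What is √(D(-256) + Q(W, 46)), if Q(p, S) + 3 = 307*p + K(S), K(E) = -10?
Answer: √1235/5 ≈ 7.0285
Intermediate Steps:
D(I) = 1
W = ⅕ ≈ 0.20000
Q(p, S) = -13 + 307*p (Q(p, S) = -3 + (307*p - 10) = -3 + (-10 + 307*p) = -13 + 307*p)
√(D(-256) + Q(W, 46)) = √(1 + (-13 + 307*(⅕))) = √(1 + (-13 + 307/5)) = √(1 + 242/5) = √(247/5) = √1235/5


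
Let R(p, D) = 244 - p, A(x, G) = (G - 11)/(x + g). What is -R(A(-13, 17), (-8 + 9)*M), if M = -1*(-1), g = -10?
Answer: -5618/23 ≈ -244.26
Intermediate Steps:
M = 1
A(x, G) = (-11 + G)/(-10 + x) (A(x, G) = (G - 11)/(x - 10) = (-11 + G)/(-10 + x))
-R(A(-13, 17), (-8 + 9)*M) = -(244 - (-11 + 17)/(-10 - 13)) = -(244 - 6/(-23)) = -(244 - (-1)*6/23) = -(244 - 1*(-6/23)) = -(244 + 6/23) = -1*5618/23 = -5618/23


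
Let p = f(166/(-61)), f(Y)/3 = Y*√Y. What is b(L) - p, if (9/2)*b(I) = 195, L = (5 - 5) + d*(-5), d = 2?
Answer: 130/3 + 498*I*√10126/3721 ≈ 43.333 + 13.468*I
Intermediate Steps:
f(Y) = 3*Y^(3/2) (f(Y) = 3*(Y*√Y) = 3*Y^(3/2))
L = -10 (L = (5 - 5) + 2*(-5) = 0 - 10 = -10)
b(I) = 130/3 (b(I) = (2/9)*195 = 130/3)
p = -498*I*√10126/3721 (p = 3*(166/(-61))^(3/2) = 3*(166*(-1/61))^(3/2) = 3*(-166/61)^(3/2) = 3*(-166*I*√10126/3721) = -498*I*√10126/3721 ≈ -13.468*I)
b(L) - p = 130/3 - (-498)*I*√10126/3721 = 130/3 + 498*I*√10126/3721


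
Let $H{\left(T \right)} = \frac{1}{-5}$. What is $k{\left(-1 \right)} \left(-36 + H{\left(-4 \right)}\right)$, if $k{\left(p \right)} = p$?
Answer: $\frac{181}{5} \approx 36.2$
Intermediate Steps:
$H{\left(T \right)} = - \frac{1}{5}$
$k{\left(-1 \right)} \left(-36 + H{\left(-4 \right)}\right) = - (-36 - \frac{1}{5}) = \left(-1\right) \left(- \frac{181}{5}\right) = \frac{181}{5}$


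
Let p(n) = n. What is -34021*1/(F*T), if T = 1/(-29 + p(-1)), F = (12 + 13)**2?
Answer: 204126/125 ≈ 1633.0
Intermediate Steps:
F = 625 (F = 25**2 = 625)
T = -1/30 (T = 1/(-29 - 1) = 1/(-30) = -1/30 ≈ -0.033333)
-34021*1/(F*T) = -34021/((-1/30*625)) = -34021/(-125/6) = -34021*(-6/125) = 204126/125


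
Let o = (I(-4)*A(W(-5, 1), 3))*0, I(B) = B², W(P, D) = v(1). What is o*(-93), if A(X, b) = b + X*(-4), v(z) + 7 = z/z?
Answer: 0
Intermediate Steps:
v(z) = -6 (v(z) = -7 + z/z = -7 + 1 = -6)
W(P, D) = -6
A(X, b) = b - 4*X
o = 0 (o = ((-4)²*(3 - 4*(-6)))*0 = (16*(3 + 24))*0 = (16*27)*0 = 432*0 = 0)
o*(-93) = 0*(-93) = 0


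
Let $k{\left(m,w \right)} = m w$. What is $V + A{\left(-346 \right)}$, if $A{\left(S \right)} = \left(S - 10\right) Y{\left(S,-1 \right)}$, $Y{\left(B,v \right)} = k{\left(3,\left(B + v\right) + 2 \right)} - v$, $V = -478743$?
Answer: $-110639$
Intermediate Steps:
$Y{\left(B,v \right)} = 6 + 2 v + 3 B$ ($Y{\left(B,v \right)} = 3 \left(\left(B + v\right) + 2\right) - v = 3 \left(2 + B + v\right) - v = \left(6 + 3 B + 3 v\right) - v = 6 + 2 v + 3 B$)
$A{\left(S \right)} = \left(-10 + S\right) \left(4 + 3 S\right)$ ($A{\left(S \right)} = \left(S - 10\right) \left(6 + 2 \left(-1\right) + 3 S\right) = \left(-10 + S\right) \left(6 - 2 + 3 S\right) = \left(-10 + S\right) \left(4 + 3 S\right)$)
$V + A{\left(-346 \right)} = -478743 + \left(-10 - 346\right) \left(4 + 3 \left(-346\right)\right) = -478743 - 356 \left(4 - 1038\right) = -478743 - -368104 = -478743 + 368104 = -110639$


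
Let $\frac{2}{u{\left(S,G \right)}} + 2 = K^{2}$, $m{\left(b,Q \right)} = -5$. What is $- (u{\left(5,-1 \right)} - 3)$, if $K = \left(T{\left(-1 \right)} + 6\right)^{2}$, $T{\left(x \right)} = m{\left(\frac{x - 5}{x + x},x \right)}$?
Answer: $5$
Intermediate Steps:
$T{\left(x \right)} = -5$
$K = 1$ ($K = \left(-5 + 6\right)^{2} = 1^{2} = 1$)
$u{\left(S,G \right)} = -2$ ($u{\left(S,G \right)} = \frac{2}{-2 + 1^{2}} = \frac{2}{-2 + 1} = \frac{2}{-1} = 2 \left(-1\right) = -2$)
$- (u{\left(5,-1 \right)} - 3) = - (-2 - 3) = \left(-1\right) \left(-5\right) = 5$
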